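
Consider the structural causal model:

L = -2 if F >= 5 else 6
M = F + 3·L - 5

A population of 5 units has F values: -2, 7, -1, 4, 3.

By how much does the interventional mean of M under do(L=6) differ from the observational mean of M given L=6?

do(L=6) breaks L's dependence on F. With L=6 fixed, M across the units is 11, 20, 12, 17, 16, mean 15.2.
E[M|L=6] averages over only the 4 units with L=6 (F = -2, -1, 4, 3): M = 11, 12, 17, 16, mean 14.
Difference = 15.2 − 14 = 1.2.

1.2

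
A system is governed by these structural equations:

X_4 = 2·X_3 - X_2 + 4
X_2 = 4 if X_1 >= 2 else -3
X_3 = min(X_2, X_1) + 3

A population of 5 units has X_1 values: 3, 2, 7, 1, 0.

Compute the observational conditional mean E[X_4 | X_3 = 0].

Conditioning on X_3=0 selects the 2 unit(s) with X_1 ∈ {1, 0}. Their X_4 values: 7, 7. Mean = 7.

7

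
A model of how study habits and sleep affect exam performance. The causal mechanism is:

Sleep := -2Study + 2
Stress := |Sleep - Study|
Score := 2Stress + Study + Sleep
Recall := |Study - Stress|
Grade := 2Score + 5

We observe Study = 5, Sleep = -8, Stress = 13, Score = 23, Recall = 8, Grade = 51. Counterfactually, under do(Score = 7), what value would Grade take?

19

Under do(Score=7), the mechanism Score := 2Stress + Study + Sleep is discarded; Score is fixed at 7.
Grade = 2Score + 5  [with Score=7]  = 19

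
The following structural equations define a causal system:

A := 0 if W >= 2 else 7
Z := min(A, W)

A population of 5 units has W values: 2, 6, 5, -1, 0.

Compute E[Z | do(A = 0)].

-0.2

do(A=0) breaks A's dependence on W. With A=0 fixed, Z across the units is 0, 0, 0, -1, 0, mean -0.2.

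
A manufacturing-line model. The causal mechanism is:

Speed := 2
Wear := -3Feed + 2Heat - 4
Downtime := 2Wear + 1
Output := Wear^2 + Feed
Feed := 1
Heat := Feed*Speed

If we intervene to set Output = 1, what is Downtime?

The intervention breaks the incoming arrows to Output: Output := Wear^2 + Feed no longer applies, and Output = 1.
Since Downtime is not a descendant of the intervened variable, it is unaffected.
Heat = Feed*Speed  [with Feed=1, Speed=2]  = 2
Wear = -3Feed + 2Heat - 4  [with Feed=1, Heat=2]  = -3
Downtime = 2Wear + 1  [with Wear=-3]  = -5

-5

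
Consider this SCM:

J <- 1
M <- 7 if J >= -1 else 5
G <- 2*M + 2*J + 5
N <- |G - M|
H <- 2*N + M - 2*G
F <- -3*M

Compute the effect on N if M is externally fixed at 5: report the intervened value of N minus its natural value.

-2

Under do(M=5), the mechanism M <- 7 if J >= -1 else 5 is discarded; M is fixed at 5.
G = 2*M + 2*J + 5  [with M=5, J=1]  = 17
N = |G - M|  [with G=17, M=5]  = 12
Without intervention: M = 7 if J >= -1 else 5  [with J=1]  = 7; G = 2*M + 2*J + 5  [with M=7, J=1]  = 21; N = |G - M|  [with G=21, M=7]  = 14.
Change = 12 − 14 = -2.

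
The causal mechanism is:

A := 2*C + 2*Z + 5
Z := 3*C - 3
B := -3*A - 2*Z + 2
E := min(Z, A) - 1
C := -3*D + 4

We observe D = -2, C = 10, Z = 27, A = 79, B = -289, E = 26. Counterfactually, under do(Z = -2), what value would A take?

The intervention breaks the incoming arrows to Z: Z := 3*C - 3 no longer applies, and Z = -2.
C = -3*D + 4  [with D=-2]  = 10
A = 2*C + 2*Z + 5  [with C=10, Z=-2]  = 21

21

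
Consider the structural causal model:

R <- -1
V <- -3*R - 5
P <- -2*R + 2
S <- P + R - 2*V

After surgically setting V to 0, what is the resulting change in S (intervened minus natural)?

Under do(V=0), the mechanism V <- -3*R - 5 is discarded; V is fixed at 0.
P = -2*R + 2  [with R=-1]  = 4
S = P + R - 2*V  [with P=4, R=-1, V=0]  = 3
Without intervention: V = -3*R - 5  [with R=-1]  = -2; P = -2*R + 2  [with R=-1]  = 4; S = P + R - 2*V  [with P=4, R=-1, V=-2]  = 7.
Change = 3 − 7 = -4.

-4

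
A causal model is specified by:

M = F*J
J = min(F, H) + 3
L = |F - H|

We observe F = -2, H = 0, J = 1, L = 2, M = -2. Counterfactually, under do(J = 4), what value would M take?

-8

do(J=4) replaces the equation J = min(F, H) + 3 with the constant J = 4.
M = F*J  [with F=-2, J=4]  = -8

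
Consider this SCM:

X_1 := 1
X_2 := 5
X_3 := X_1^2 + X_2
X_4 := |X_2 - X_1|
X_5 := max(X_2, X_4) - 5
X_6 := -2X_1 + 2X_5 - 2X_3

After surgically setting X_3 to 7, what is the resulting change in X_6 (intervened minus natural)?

-2

The intervention breaks the incoming arrows to X_3: X_3 := X_1^2 + X_2 no longer applies, and X_3 = 7.
X_4 = |X_2 - X_1|  [with X_2=5, X_1=1]  = 4
X_5 = max(X_2, X_4) - 5  [with X_2=5, X_4=4]  = 0
X_6 = -2X_1 + 2X_5 - 2X_3  [with X_1=1, X_5=0, X_3=7]  = -16
Without intervention: X_3 = X_1^2 + X_2  [with X_1=1, X_2=5]  = 6; X_4 = |X_2 - X_1|  [with X_2=5, X_1=1]  = 4; X_5 = max(X_2, X_4) - 5  [with X_2=5, X_4=4]  = 0; X_6 = -2X_1 + 2X_5 - 2X_3  [with X_1=1, X_5=0, X_3=6]  = -14.
Change = -16 − (-14) = -2.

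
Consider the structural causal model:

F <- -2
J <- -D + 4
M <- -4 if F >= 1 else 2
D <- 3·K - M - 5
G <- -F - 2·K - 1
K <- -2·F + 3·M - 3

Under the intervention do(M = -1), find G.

Under do(M=-1), the mechanism M <- -4 if F >= 1 else 2 is discarded; M is fixed at -1.
K = -2·F + 3·M - 3  [with F=-2, M=-1]  = -2
G = -F - 2·K - 1  [with F=-2, K=-2]  = 5

5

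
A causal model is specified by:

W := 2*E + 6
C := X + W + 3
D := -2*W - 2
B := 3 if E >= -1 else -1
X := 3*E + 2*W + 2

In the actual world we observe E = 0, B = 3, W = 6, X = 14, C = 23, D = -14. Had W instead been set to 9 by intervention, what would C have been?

32

do(W=9) replaces the equation W := 2*E + 6 with the constant W = 9.
X = 3*E + 2*W + 2  [with E=0, W=9]  = 20
C = X + W + 3  [with X=20, W=9]  = 32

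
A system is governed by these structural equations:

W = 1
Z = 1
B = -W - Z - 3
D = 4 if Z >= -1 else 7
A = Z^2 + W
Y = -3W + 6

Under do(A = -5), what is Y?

The intervention breaks the incoming arrows to A: A = Z^2 + W no longer applies, and A = -5.
Since Y is not a descendant of the intervened variable, it is unaffected.
Y = -3W + 6  [with W=1]  = 3

3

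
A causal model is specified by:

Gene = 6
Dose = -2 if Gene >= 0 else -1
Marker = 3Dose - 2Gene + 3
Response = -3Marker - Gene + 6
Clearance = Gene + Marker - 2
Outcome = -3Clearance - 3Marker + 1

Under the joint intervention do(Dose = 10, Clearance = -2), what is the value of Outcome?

-56

Setting Dose = 10, Clearance = -2 by intervention discards those variables' equations.
Marker = 3Dose - 2Gene + 3  [with Dose=10, Gene=6]  = 21
Outcome = -3Clearance - 3Marker + 1  [with Clearance=-2, Marker=21]  = -56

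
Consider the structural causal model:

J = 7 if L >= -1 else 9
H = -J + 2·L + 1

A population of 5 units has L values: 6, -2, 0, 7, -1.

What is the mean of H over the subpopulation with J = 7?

0

Conditioning on J=7 selects the 4 unit(s) with L ∈ {6, 0, 7, -1}. Their H values: 6, -6, 8, -8. Mean = 0.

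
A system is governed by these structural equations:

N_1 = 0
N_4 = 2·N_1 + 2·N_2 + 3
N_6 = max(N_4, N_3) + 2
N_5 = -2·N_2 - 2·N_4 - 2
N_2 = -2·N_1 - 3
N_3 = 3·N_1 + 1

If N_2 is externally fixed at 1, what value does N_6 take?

Under do(N_2=1), the mechanism N_2 = -2·N_1 - 3 is discarded; N_2 is fixed at 1.
N_3 = 3·N_1 + 1  [with N_1=0]  = 1
N_4 = 2·N_1 + 2·N_2 + 3  [with N_1=0, N_2=1]  = 5
N_6 = max(N_4, N_3) + 2  [with N_4=5, N_3=1]  = 7

7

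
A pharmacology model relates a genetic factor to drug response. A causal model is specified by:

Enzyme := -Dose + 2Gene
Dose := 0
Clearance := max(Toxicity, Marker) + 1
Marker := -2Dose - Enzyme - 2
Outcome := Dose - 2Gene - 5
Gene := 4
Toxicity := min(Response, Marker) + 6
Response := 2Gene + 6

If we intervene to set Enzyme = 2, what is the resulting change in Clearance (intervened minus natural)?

6

The intervention breaks the incoming arrows to Enzyme: Enzyme := -Dose + 2Gene no longer applies, and Enzyme = 2.
Marker = -2Dose - Enzyme - 2  [with Dose=0, Enzyme=2]  = -4
Response = 2Gene + 6  [with Gene=4]  = 14
Toxicity = min(Response, Marker) + 6  [with Response=14, Marker=-4]  = 2
Clearance = max(Toxicity, Marker) + 1  [with Toxicity=2, Marker=-4]  = 3
Without intervention: Enzyme = -Dose + 2Gene  [with Dose=0, Gene=4]  = 8; Marker = -2Dose - Enzyme - 2  [with Dose=0, Enzyme=8]  = -10; Response = 2Gene + 6  [with Gene=4]  = 14; Toxicity = min(Response, Marker) + 6  [with Response=14, Marker=-10]  = -4; Clearance = max(Toxicity, Marker) + 1  [with Toxicity=-4, Marker=-10]  = -3.
Change = 3 − (-3) = 6.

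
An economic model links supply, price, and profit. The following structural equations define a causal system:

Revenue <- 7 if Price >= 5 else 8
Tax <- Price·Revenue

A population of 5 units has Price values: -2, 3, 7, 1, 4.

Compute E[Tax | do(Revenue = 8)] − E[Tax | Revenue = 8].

8.8

do(Revenue=8) breaks Revenue's dependence on Price. With Revenue=8 fixed, Tax across the units is -16, 24, 56, 8, 32, mean 20.8.
Conditioning on Revenue=8 selects the 4 unit(s) with Price ∈ {-2, 3, 1, 4}. Their Tax values: -16, 24, 8, 32. Mean = 12.
Difference = 20.8 − 12 = 8.8.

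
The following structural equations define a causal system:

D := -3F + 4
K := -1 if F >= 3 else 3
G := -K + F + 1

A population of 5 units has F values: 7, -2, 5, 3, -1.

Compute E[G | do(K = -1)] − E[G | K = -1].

Every unit gets K=-1 under the intervention. G values become 9, 0, 7, 5, 1; E[G|do(K=-1)] = 4.4.
Observing K=-1 restricts to units where K's equation naturally yields -1: F ∈ {7, 5, 3}. In that subpopulation G = 9, 7, 5, mean 7.
Difference = 4.4 − 7 = -2.6.

-2.6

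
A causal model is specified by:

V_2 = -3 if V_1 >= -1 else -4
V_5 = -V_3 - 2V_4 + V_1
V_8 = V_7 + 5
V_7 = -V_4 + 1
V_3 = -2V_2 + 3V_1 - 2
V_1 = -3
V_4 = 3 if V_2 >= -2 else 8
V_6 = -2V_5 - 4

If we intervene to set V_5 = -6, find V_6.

The intervention breaks the incoming arrows to V_5: V_5 = -V_3 - 2V_4 + V_1 no longer applies, and V_5 = -6.
V_6 = -2V_5 - 4  [with V_5=-6]  = 8

8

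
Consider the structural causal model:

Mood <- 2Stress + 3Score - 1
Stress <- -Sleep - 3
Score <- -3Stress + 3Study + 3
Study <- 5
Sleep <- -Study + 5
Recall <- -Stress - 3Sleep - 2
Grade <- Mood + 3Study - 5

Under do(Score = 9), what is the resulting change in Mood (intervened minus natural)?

-54

Intervening sets Score = 9 and removes its equation (Score <- -3Stress + 3Study + 3).
Sleep = -Study + 5  [with Study=5]  = 0
Stress = -Sleep - 3  [with Sleep=0]  = -3
Mood = 2Stress + 3Score - 1  [with Stress=-3, Score=9]  = 20
Without intervention: Sleep = -Study + 5  [with Study=5]  = 0; Stress = -Sleep - 3  [with Sleep=0]  = -3; Score = -3Stress + 3Study + 3  [with Stress=-3, Study=5]  = 27; Mood = 2Stress + 3Score - 1  [with Stress=-3, Score=27]  = 74.
Change = 20 − 74 = -54.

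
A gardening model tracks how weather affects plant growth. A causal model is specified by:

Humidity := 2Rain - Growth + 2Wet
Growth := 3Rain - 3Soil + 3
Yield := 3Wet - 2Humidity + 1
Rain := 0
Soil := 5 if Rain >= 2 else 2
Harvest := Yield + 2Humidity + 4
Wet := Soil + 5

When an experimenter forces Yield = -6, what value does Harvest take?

32

Intervening sets Yield = -6 and removes its equation (Yield := 3Wet - 2Humidity + 1).
Soil = 5 if Rain >= 2 else 2  [with Rain=0]  = 2
Wet = Soil + 5  [with Soil=2]  = 7
Growth = 3Rain - 3Soil + 3  [with Rain=0, Soil=2]  = -3
Humidity = 2Rain - Growth + 2Wet  [with Rain=0, Growth=-3, Wet=7]  = 17
Harvest = Yield + 2Humidity + 4  [with Yield=-6, Humidity=17]  = 32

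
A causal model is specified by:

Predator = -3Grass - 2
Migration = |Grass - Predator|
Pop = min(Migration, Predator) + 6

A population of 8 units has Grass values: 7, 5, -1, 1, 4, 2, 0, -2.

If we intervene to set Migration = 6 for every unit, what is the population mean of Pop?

-2

Every unit gets Migration=6 under the intervention. Pop values become -17, -11, 7, 1, -8, -2, 4, 10; E[Pop|do(Migration=6)] = -2.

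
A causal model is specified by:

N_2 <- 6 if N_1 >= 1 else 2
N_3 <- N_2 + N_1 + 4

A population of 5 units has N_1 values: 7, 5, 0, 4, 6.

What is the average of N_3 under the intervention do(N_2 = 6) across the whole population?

Every unit gets N_2=6 under the intervention. N_3 values become 17, 15, 10, 14, 16; E[N_3|do(N_2=6)] = 14.4.

14.4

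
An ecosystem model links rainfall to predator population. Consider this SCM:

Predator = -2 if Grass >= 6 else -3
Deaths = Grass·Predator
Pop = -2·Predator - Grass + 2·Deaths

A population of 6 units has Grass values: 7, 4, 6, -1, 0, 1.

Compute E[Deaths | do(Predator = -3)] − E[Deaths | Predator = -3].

-5.5

Every unit gets Predator=-3 under the intervention. Deaths values become -21, -12, -18, 3, 0, -3; E[Deaths|do(Predator=-3)] = -8.5.
Conditioning on Predator=-3 selects the 4 unit(s) with Grass ∈ {4, -1, 0, 1}. Their Deaths values: -12, 3, 0, -3. Mean = -3.
Difference = -8.5 − (-3) = -5.5.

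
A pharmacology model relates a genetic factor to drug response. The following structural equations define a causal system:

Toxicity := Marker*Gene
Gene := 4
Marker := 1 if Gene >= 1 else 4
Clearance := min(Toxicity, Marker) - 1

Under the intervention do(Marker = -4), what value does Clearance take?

-17

Under do(Marker=-4), the mechanism Marker := 1 if Gene >= 1 else 4 is discarded; Marker is fixed at -4.
Toxicity = Marker*Gene  [with Marker=-4, Gene=4]  = -16
Clearance = min(Toxicity, Marker) - 1  [with Toxicity=-16, Marker=-4]  = -17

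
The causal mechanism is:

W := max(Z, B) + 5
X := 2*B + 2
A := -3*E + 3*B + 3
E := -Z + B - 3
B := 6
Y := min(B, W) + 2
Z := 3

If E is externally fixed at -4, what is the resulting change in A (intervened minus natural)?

The intervention breaks the incoming arrows to E: E := -Z + B - 3 no longer applies, and E = -4.
A = -3*E + 3*B + 3  [with E=-4, B=6]  = 33
Without intervention: E = -Z + B - 3  [with Z=3, B=6]  = 0; A = -3*E + 3*B + 3  [with E=0, B=6]  = 21.
Change = 33 − 21 = 12.

12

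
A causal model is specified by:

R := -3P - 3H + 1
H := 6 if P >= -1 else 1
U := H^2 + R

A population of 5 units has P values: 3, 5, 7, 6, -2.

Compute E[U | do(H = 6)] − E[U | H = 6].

4.35

Every unit gets H=6 under the intervention. U values become 10, 4, -2, 1, 25; E[U|do(H=6)] = 7.6.
Observing H=6 restricts to units where H's equation naturally yields 6: P ∈ {3, 5, 7, 6}. In that subpopulation U = 10, 4, -2, 1, mean 3.25.
Difference = 7.6 − 3.25 = 4.35.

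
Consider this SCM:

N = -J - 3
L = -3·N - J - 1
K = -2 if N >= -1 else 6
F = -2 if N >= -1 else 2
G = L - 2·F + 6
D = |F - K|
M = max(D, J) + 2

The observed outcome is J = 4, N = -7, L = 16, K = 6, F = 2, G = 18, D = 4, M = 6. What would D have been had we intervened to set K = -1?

3

The intervention breaks the incoming arrows to K: K = -2 if N >= -1 else 6 no longer applies, and K = -1.
N = -J - 3  [with J=4]  = -7
F = -2 if N >= -1 else 2  [with N=-7]  = 2
D = |F - K|  [with F=2, K=-1]  = 3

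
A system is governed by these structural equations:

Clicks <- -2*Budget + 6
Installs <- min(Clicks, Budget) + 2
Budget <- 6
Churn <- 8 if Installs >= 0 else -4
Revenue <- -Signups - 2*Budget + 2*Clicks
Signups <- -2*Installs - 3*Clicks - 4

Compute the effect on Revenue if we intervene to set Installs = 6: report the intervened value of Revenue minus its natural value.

20

The intervention breaks the incoming arrows to Installs: Installs <- min(Clicks, Budget) + 2 no longer applies, and Installs = 6.
Clicks = -2*Budget + 6  [with Budget=6]  = -6
Signups = -2*Installs - 3*Clicks - 4  [with Installs=6, Clicks=-6]  = 2
Revenue = -Signups - 2*Budget + 2*Clicks  [with Signups=2, Budget=6, Clicks=-6]  = -26
Without intervention: Clicks = -2*Budget + 6  [with Budget=6]  = -6; Installs = min(Clicks, Budget) + 2  [with Clicks=-6, Budget=6]  = -4; Signups = -2*Installs - 3*Clicks - 4  [with Installs=-4, Clicks=-6]  = 22; Revenue = -Signups - 2*Budget + 2*Clicks  [with Signups=22, Budget=6, Clicks=-6]  = -46.
Change = -26 − (-46) = 20.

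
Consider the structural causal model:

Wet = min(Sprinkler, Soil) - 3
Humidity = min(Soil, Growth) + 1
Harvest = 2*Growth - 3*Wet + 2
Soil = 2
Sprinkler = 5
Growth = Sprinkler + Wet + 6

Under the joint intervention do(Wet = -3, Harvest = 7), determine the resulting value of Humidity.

3

The joint intervention fixes Wet = -3, Harvest = 7, removing each variable's own equation.
Growth = Sprinkler + Wet + 6  [with Sprinkler=5, Wet=-3]  = 8
Humidity = min(Soil, Growth) + 1  [with Soil=2, Growth=8]  = 3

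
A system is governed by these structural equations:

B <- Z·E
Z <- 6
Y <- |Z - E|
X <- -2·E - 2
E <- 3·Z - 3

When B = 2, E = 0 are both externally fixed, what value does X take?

The joint intervention fixes B = 2, E = 0, removing each variable's own equation.
X = -2·E - 2  [with E=0]  = -2

-2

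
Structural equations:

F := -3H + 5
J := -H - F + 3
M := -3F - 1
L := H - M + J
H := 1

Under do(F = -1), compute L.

do(F=-1) replaces the equation F := -3H + 5 with the constant F = -1.
M = -3F - 1  [with F=-1]  = 2
J = -H - F + 3  [with H=1, F=-1]  = 3
L = H - M + J  [with H=1, M=2, J=3]  = 2

2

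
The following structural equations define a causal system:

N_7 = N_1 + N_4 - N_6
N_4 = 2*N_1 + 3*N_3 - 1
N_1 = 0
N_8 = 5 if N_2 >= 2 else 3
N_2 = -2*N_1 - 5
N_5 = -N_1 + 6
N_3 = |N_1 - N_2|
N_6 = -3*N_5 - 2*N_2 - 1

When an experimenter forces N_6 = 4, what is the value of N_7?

10

Intervening sets N_6 = 4 and removes its equation (N_6 = -3*N_5 - 2*N_2 - 1).
N_2 = -2*N_1 - 5  [with N_1=0]  = -5
N_3 = |N_1 - N_2|  [with N_1=0, N_2=-5]  = 5
N_4 = 2*N_1 + 3*N_3 - 1  [with N_1=0, N_3=5]  = 14
N_7 = N_1 + N_4 - N_6  [with N_1=0, N_4=14, N_6=4]  = 10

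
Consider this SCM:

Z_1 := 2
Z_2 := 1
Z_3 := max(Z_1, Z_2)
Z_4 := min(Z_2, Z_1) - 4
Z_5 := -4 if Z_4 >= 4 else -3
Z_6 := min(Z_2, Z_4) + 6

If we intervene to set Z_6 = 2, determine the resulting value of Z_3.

2

do(Z_6=2) replaces the equation Z_6 := min(Z_2, Z_4) + 6 with the constant Z_6 = 2.
Z_3 is not downstream of the intervention, so its value is determined by the original equations.
Z_3 = max(Z_1, Z_2)  [with Z_1=2, Z_2=1]  = 2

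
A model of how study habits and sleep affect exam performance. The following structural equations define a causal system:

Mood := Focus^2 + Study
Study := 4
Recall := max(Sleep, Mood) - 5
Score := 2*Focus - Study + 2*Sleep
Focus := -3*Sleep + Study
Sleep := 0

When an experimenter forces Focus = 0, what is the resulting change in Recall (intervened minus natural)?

-16

The intervention breaks the incoming arrows to Focus: Focus := -3*Sleep + Study no longer applies, and Focus = 0.
Mood = Focus^2 + Study  [with Focus=0, Study=4]  = 4
Recall = max(Sleep, Mood) - 5  [with Sleep=0, Mood=4]  = -1
Without intervention: Focus = -3*Sleep + Study  [with Sleep=0, Study=4]  = 4; Mood = Focus^2 + Study  [with Focus=4, Study=4]  = 20; Recall = max(Sleep, Mood) - 5  [with Sleep=0, Mood=20]  = 15.
Change = -1 − 15 = -16.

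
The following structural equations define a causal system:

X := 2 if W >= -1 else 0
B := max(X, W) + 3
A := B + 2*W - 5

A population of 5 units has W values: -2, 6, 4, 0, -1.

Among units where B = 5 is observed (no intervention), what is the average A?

E[A|B=5] averages over only the 2 units with B=5 (W = 0, -1): A = 0, -2, mean -1.

-1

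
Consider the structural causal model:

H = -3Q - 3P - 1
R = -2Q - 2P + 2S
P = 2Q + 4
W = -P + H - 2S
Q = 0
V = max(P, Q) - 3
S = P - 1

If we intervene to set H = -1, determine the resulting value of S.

do(H=-1) replaces the equation H = -3Q - 3P - 1 with the constant H = -1.
S is not downstream of the intervention, so its value is determined by the original equations.
P = 2Q + 4  [with Q=0]  = 4
S = P - 1  [with P=4]  = 3

3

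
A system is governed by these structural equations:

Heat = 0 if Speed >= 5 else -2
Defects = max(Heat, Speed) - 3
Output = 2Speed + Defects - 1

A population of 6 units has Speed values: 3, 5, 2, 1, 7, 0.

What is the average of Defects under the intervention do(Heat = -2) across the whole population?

The intervention sets Heat=-2 in all 6 units regardless of Speed. Recomputing Defects per unit gives 0, 2, -1, -2, 4, -3; average 0.

0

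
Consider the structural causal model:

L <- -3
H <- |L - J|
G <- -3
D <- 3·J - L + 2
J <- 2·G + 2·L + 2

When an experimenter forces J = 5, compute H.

8

do(J=5) replaces the equation J <- 2·G + 2·L + 2 with the constant J = 5.
H = |L - J|  [with L=-3, J=5]  = 8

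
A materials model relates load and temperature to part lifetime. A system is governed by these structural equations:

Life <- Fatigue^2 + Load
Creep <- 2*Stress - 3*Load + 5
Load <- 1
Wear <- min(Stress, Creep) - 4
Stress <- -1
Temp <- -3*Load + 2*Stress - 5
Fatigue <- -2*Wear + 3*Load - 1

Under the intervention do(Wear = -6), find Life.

197

Under do(Wear=-6), the mechanism Wear <- min(Stress, Creep) - 4 is discarded; Wear is fixed at -6.
Fatigue = -2*Wear + 3*Load - 1  [with Wear=-6, Load=1]  = 14
Life = Fatigue^2 + Load  [with Fatigue=14, Load=1]  = 197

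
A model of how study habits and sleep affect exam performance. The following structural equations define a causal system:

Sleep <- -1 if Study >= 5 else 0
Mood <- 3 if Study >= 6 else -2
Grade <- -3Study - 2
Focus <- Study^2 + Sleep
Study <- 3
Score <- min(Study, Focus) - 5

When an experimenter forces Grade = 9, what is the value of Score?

do(Grade=9) replaces the equation Grade <- -3Study - 2 with the constant Grade = 9.
No directed path runs from Grade to Score, so Score keeps its natural value.
Sleep = -1 if Study >= 5 else 0  [with Study=3]  = 0
Focus = Study^2 + Sleep  [with Study=3, Sleep=0]  = 9
Score = min(Study, Focus) - 5  [with Study=3, Focus=9]  = -2

-2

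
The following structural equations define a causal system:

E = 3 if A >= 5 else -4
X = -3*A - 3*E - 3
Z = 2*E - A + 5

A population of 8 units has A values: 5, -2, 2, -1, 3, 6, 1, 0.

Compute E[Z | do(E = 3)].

9.25

do(E=3) breaks E's dependence on A. With E=3 fixed, Z across the units is 6, 13, 9, 12, 8, 5, 10, 11, mean 9.25.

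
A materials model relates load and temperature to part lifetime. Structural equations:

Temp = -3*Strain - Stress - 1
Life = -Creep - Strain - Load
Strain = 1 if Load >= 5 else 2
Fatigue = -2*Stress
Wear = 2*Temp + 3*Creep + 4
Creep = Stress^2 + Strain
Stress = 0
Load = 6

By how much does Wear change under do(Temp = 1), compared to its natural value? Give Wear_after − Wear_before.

Under do(Temp=1), the mechanism Temp = -3*Strain - Stress - 1 is discarded; Temp is fixed at 1.
Strain = 1 if Load >= 5 else 2  [with Load=6]  = 1
Creep = Stress^2 + Strain  [with Stress=0, Strain=1]  = 1
Wear = 2*Temp + 3*Creep + 4  [with Temp=1, Creep=1]  = 9
Without intervention: Strain = 1 if Load >= 5 else 2  [with Load=6]  = 1; Temp = -3*Strain - Stress - 1  [with Strain=1, Stress=0]  = -4; Creep = Stress^2 + Strain  [with Stress=0, Strain=1]  = 1; Wear = 2*Temp + 3*Creep + 4  [with Temp=-4, Creep=1]  = -1.
Change = 9 − (-1) = 10.

10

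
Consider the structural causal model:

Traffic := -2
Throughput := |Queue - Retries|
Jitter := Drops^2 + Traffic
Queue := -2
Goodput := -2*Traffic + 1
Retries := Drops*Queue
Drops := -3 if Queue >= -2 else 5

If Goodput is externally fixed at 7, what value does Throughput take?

8

Intervening sets Goodput = 7 and removes its equation (Goodput := -2*Traffic + 1).
Since Throughput is not a descendant of the intervened variable, it is unaffected.
Drops = -3 if Queue >= -2 else 5  [with Queue=-2]  = -3
Retries = Drops*Queue  [with Drops=-3, Queue=-2]  = 6
Throughput = |Queue - Retries|  [with Queue=-2, Retries=6]  = 8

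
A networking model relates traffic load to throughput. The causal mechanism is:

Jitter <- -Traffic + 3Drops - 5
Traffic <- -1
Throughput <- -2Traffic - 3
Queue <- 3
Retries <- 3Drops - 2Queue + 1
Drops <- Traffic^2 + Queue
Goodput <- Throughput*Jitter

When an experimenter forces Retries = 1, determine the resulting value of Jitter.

Intervening sets Retries = 1 and removes its equation (Retries <- 3Drops - 2Queue + 1).
No directed path runs from Retries to Jitter, so Jitter keeps its natural value.
Drops = Traffic^2 + Queue  [with Traffic=-1, Queue=3]  = 4
Jitter = -Traffic + 3Drops - 5  [with Traffic=-1, Drops=4]  = 8

8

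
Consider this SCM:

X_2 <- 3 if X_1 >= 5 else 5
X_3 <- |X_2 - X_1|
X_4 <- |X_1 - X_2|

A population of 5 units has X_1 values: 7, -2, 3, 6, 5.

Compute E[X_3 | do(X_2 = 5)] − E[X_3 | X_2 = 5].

do(X_2=5) breaks X_2's dependence on X_1. With X_2=5 fixed, X_3 across the units is 2, 7, 2, 1, 0, mean 2.4.
Observing X_2=5 restricts to units where X_2's equation naturally yields 5: X_1 ∈ {-2, 3}. In that subpopulation X_3 = 7, 2, mean 4.5.
Difference = 2.4 − 4.5 = -2.1.

-2.1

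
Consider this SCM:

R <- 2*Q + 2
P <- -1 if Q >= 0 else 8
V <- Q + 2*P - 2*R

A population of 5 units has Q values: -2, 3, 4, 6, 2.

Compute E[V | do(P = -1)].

-13.8

The intervention sets P=-1 in all 5 units regardless of Q. Recomputing V per unit gives 0, -15, -18, -24, -12; average -13.8.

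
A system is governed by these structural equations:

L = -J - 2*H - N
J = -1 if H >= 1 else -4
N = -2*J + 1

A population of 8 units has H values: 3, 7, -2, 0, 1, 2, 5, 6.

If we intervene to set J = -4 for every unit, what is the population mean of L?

-10.5

Every unit gets J=-4 under the intervention. L values become -11, -19, -1, -5, -7, -9, -15, -17; E[L|do(J=-4)] = -10.5.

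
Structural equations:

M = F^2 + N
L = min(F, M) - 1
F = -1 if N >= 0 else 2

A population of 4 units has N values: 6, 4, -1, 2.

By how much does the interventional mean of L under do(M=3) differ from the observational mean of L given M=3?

do(M=3) breaks M's dependence on N. With M=3 fixed, L across the units is -2, -2, 1, -2, mean -1.25.
Conditioning on M=3 selects the 2 unit(s) with N ∈ {-1, 2}. Their L values: 1, -2. Mean = -0.5.
Difference = -1.25 − (-0.5) = -0.75.

-0.75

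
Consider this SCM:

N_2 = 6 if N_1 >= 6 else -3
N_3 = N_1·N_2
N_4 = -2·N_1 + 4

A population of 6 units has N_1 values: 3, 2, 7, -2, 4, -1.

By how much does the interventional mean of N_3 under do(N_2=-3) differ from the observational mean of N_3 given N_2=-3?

-2.9

Under do(N_2=-3), N_2's equation is replaced by N_2=-3 for every unit. Per-unit N_3: -9, -6, -21, 6, -12, 3. Mean = -6.5.
E[N_3|N_2=-3] averages over only the 5 units with N_2=-3 (N_1 = 3, 2, -2, 4, -1): N_3 = -9, -6, 6, -12, 3, mean -3.6.
Difference = -6.5 − (-3.6) = -2.9.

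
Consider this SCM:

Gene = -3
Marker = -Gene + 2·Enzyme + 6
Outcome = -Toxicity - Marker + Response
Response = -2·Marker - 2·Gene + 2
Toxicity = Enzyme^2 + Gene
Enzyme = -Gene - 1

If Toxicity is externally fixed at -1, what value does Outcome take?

-30

The intervention breaks the incoming arrows to Toxicity: Toxicity = Enzyme^2 + Gene no longer applies, and Toxicity = -1.
Enzyme = -Gene - 1  [with Gene=-3]  = 2
Marker = -Gene + 2·Enzyme + 6  [with Gene=-3, Enzyme=2]  = 13
Response = -2·Marker - 2·Gene + 2  [with Marker=13, Gene=-3]  = -18
Outcome = -Toxicity - Marker + Response  [with Toxicity=-1, Marker=13, Response=-18]  = -30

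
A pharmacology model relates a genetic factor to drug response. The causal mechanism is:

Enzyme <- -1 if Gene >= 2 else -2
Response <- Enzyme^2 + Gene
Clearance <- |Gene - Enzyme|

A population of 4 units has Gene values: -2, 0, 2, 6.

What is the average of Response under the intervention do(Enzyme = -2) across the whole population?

The intervention sets Enzyme=-2 in all 4 units regardless of Gene. Recomputing Response per unit gives 2, 4, 6, 10; average 5.5.

5.5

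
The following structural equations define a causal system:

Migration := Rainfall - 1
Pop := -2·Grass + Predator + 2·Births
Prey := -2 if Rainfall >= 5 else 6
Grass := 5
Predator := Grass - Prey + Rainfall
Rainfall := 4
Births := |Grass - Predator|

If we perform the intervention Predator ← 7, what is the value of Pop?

1

The intervention breaks the incoming arrows to Predator: Predator := Grass - Prey + Rainfall no longer applies, and Predator = 7.
Births = |Grass - Predator|  [with Grass=5, Predator=7]  = 2
Pop = -2·Grass + Predator + 2·Births  [with Grass=5, Predator=7, Births=2]  = 1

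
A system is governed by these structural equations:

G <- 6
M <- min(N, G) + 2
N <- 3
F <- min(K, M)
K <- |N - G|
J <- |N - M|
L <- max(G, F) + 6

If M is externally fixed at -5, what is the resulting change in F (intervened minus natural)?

The intervention breaks the incoming arrows to M: M <- min(N, G) + 2 no longer applies, and M = -5.
K = |N - G|  [with N=3, G=6]  = 3
F = min(K, M)  [with K=3, M=-5]  = -5
Without intervention: M = min(N, G) + 2  [with N=3, G=6]  = 5; K = |N - G|  [with N=3, G=6]  = 3; F = min(K, M)  [with K=3, M=5]  = 3.
Change = -5 − 3 = -8.

-8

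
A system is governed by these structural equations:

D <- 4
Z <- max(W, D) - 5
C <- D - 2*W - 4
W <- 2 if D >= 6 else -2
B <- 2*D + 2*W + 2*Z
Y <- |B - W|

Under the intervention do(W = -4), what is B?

-2

Under do(W=-4), the mechanism W <- 2 if D >= 6 else -2 is discarded; W is fixed at -4.
Z = max(W, D) - 5  [with W=-4, D=4]  = -1
B = 2*D + 2*W + 2*Z  [with D=4, W=-4, Z=-1]  = -2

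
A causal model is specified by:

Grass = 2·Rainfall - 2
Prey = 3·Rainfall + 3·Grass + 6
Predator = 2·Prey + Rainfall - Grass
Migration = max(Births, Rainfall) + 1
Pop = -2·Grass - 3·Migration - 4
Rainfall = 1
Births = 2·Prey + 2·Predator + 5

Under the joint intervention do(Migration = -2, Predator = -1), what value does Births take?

21

Setting Migration = -2, Predator = -1 by intervention discards those variables' equations.
Grass = 2·Rainfall - 2  [with Rainfall=1]  = 0
Prey = 3·Rainfall + 3·Grass + 6  [with Rainfall=1, Grass=0]  = 9
Births = 2·Prey + 2·Predator + 5  [with Prey=9, Predator=-1]  = 21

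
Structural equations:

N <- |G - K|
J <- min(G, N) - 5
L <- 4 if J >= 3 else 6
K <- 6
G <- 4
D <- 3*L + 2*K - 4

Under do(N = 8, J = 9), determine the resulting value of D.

Setting N = 8, J = 9 by intervention discards those variables' equations.
L = 4 if J >= 3 else 6  [with J=9]  = 4
D = 3*L + 2*K - 4  [with L=4, K=6]  = 20

20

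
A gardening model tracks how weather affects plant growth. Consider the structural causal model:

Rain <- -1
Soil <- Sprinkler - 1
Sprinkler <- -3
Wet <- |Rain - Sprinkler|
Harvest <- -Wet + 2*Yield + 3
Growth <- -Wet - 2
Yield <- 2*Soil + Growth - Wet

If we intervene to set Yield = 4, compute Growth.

-4

do(Yield=4) replaces the equation Yield <- 2*Soil + Growth - Wet with the constant Yield = 4.
Since Growth is not a descendant of the intervened variable, it is unaffected.
Wet = |Rain - Sprinkler|  [with Rain=-1, Sprinkler=-3]  = 2
Growth = -Wet - 2  [with Wet=2]  = -4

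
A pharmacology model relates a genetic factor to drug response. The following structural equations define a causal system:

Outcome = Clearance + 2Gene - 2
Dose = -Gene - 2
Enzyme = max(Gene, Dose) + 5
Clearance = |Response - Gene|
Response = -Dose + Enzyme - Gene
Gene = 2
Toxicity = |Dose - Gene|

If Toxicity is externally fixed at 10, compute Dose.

Under do(Toxicity=10), the mechanism Toxicity = |Dose - Gene| is discarded; Toxicity is fixed at 10.
No directed path runs from Toxicity to Dose, so Dose keeps its natural value.
Dose = -Gene - 2  [with Gene=2]  = -4

-4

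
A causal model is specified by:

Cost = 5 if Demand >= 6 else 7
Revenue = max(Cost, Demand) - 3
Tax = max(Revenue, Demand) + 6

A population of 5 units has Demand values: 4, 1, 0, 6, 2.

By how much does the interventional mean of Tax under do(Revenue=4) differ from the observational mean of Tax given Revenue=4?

0.4

do(Revenue=4) breaks Revenue's dependence on Demand. With Revenue=4 fixed, Tax across the units is 10, 10, 10, 12, 10, mean 10.4.
E[Tax|Revenue=4] averages over only the 4 units with Revenue=4 (Demand = 4, 1, 0, 2): Tax = 10, 10, 10, 10, mean 10.
Difference = 10.4 − 10 = 0.4.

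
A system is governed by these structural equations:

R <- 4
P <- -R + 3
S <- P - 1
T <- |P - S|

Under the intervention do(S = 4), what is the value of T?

5

The intervention breaks the incoming arrows to S: S <- P - 1 no longer applies, and S = 4.
P = -R + 3  [with R=4]  = -1
T = |P - S|  [with P=-1, S=4]  = 5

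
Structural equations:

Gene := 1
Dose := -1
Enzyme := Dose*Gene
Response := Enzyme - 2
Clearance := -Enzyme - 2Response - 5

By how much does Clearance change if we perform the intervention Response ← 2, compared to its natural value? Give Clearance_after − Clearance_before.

Intervening sets Response = 2 and removes its equation (Response := Enzyme - 2).
Enzyme = Dose*Gene  [with Dose=-1, Gene=1]  = -1
Clearance = -Enzyme - 2Response - 5  [with Enzyme=-1, Response=2]  = -8
Without intervention: Enzyme = Dose*Gene  [with Dose=-1, Gene=1]  = -1; Response = Enzyme - 2  [with Enzyme=-1]  = -3; Clearance = -Enzyme - 2Response - 5  [with Enzyme=-1, Response=-3]  = 2.
Change = -8 − 2 = -10.

-10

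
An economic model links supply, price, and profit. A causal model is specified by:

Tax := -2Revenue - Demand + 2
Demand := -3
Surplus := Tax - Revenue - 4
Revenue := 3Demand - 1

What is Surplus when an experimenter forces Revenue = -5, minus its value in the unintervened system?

-15

Under do(Revenue=-5), the mechanism Revenue := 3Demand - 1 is discarded; Revenue is fixed at -5.
Tax = -2Revenue - Demand + 2  [with Revenue=-5, Demand=-3]  = 15
Surplus = Tax - Revenue - 4  [with Tax=15, Revenue=-5]  = 16
Without intervention: Revenue = 3Demand - 1  [with Demand=-3]  = -10; Tax = -2Revenue - Demand + 2  [with Revenue=-10, Demand=-3]  = 25; Surplus = Tax - Revenue - 4  [with Tax=25, Revenue=-10]  = 31.
Change = 16 − 31 = -15.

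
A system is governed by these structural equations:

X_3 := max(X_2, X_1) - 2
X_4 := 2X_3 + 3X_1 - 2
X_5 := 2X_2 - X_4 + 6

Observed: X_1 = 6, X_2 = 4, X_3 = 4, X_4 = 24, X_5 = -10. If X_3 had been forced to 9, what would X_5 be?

-20

do(X_3=9) replaces the equation X_3 := max(X_2, X_1) - 2 with the constant X_3 = 9.
X_4 = 2X_3 + 3X_1 - 2  [with X_3=9, X_1=6]  = 34
X_5 = 2X_2 - X_4 + 6  [with X_2=4, X_4=34]  = -20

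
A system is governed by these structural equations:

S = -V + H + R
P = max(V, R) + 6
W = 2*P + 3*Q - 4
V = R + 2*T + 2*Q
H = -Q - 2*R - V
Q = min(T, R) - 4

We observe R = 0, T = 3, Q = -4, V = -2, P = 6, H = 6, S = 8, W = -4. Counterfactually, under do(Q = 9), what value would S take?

-57

The intervention breaks the incoming arrows to Q: Q = min(T, R) - 4 no longer applies, and Q = 9.
V = R + 2*T + 2*Q  [with R=0, T=3, Q=9]  = 24
H = -Q - 2*R - V  [with Q=9, R=0, V=24]  = -33
S = -V + H + R  [with V=24, H=-33, R=0]  = -57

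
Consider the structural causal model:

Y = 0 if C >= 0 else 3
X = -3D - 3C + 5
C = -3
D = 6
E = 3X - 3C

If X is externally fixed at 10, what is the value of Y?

The intervention breaks the incoming arrows to X: X = -3D - 3C + 5 no longer applies, and X = 10.
Y is not downstream of the intervention, so its value is determined by the original equations.
Y = 0 if C >= 0 else 3  [with C=-3]  = 3

3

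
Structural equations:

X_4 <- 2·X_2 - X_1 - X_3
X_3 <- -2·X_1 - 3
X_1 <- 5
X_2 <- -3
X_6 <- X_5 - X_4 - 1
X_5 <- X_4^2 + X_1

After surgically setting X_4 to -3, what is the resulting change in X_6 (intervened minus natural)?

10

Under do(X_4=-3), the mechanism X_4 <- 2·X_2 - X_1 - X_3 is discarded; X_4 is fixed at -3.
X_5 = X_4^2 + X_1  [with X_4=-3, X_1=5]  = 14
X_6 = X_5 - X_4 - 1  [with X_5=14, X_4=-3]  = 16
Without intervention: X_3 = -2·X_1 - 3  [with X_1=5]  = -13; X_4 = 2·X_2 - X_1 - X_3  [with X_2=-3, X_1=5, X_3=-13]  = 2; X_5 = X_4^2 + X_1  [with X_4=2, X_1=5]  = 9; X_6 = X_5 - X_4 - 1  [with X_5=9, X_4=2]  = 6.
Change = 16 − 6 = 10.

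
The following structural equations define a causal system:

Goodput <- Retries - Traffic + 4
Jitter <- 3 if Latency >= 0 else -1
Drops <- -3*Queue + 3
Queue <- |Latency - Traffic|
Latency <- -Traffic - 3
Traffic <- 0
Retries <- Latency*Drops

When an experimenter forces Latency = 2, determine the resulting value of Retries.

do(Latency=2) replaces the equation Latency <- -Traffic - 3 with the constant Latency = 2.
Queue = |Latency - Traffic|  [with Latency=2, Traffic=0]  = 2
Drops = -3*Queue + 3  [with Queue=2]  = -3
Retries = Latency*Drops  [with Latency=2, Drops=-3]  = -6

-6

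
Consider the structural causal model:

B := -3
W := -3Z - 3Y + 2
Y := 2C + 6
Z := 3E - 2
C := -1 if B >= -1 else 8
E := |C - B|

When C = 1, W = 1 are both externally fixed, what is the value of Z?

10

The joint intervention fixes C = 1, W = 1, removing each variable's own equation.
E = |C - B|  [with C=1, B=-3]  = 4
Z = 3E - 2  [with E=4]  = 10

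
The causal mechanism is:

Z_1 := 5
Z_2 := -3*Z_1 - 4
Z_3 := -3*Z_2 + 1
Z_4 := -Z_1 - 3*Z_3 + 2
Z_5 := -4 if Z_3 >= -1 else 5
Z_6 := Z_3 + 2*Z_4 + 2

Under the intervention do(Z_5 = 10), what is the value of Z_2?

-19

Under do(Z_5=10), the mechanism Z_5 := -4 if Z_3 >= -1 else 5 is discarded; Z_5 is fixed at 10.
No directed path runs from Z_5 to Z_2, so Z_2 keeps its natural value.
Z_2 = -3*Z_1 - 4  [with Z_1=5]  = -19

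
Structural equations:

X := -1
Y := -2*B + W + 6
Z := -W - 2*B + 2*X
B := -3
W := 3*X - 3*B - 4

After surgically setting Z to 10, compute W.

2

Under do(Z=10), the mechanism Z := -W - 2*B + 2*X is discarded; Z is fixed at 10.
Since W is not a descendant of the intervened variable, it is unaffected.
W = 3*X - 3*B - 4  [with X=-1, B=-3]  = 2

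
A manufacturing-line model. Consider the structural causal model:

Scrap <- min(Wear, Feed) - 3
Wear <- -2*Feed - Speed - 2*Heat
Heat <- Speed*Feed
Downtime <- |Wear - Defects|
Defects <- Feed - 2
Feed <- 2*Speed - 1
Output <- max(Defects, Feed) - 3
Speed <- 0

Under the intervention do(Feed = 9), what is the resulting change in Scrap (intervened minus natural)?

-17

Under do(Feed=9), the mechanism Feed <- 2*Speed - 1 is discarded; Feed is fixed at 9.
Heat = Speed*Feed  [with Speed=0, Feed=9]  = 0
Wear = -2*Feed - Speed - 2*Heat  [with Feed=9, Speed=0, Heat=0]  = -18
Scrap = min(Wear, Feed) - 3  [with Wear=-18, Feed=9]  = -21
Without intervention: Feed = 2*Speed - 1  [with Speed=0]  = -1; Heat = Speed*Feed  [with Speed=0, Feed=-1]  = 0; Wear = -2*Feed - Speed - 2*Heat  [with Feed=-1, Speed=0, Heat=0]  = 2; Scrap = min(Wear, Feed) - 3  [with Wear=2, Feed=-1]  = -4.
Change = -21 − (-4) = -17.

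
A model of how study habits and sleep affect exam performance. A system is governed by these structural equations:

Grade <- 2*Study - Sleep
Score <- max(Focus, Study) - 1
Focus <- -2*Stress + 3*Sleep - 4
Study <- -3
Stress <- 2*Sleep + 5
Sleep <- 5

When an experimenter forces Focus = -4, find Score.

-4

Intervening sets Focus = -4 and removes its equation (Focus <- -2*Stress + 3*Sleep - 4).
Score = max(Focus, Study) - 1  [with Focus=-4, Study=-3]  = -4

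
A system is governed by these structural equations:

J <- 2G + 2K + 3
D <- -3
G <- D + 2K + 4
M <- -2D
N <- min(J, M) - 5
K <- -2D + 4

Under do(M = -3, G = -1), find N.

Setting M = -3, G = -1 by intervention discards those variables' equations.
K = -2D + 4  [with D=-3]  = 10
J = 2G + 2K + 3  [with G=-1, K=10]  = 21
N = min(J, M) - 5  [with J=21, M=-3]  = -8

-8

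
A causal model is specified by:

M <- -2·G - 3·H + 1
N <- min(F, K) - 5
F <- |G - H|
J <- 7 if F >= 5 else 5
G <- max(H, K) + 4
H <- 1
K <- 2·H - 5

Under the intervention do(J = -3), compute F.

4

Under do(J=-3), the mechanism J <- 7 if F >= 5 else 5 is discarded; J is fixed at -3.
Since F is not a descendant of the intervened variable, it is unaffected.
K = 2·H - 5  [with H=1]  = -3
G = max(H, K) + 4  [with H=1, K=-3]  = 5
F = |G - H|  [with G=5, H=1]  = 4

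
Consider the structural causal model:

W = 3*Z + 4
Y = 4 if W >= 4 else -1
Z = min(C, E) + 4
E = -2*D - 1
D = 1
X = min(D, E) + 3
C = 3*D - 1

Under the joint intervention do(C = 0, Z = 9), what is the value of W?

Setting C = 0, Z = 9 by intervention discards those variables' equations.
W = 3*Z + 4  [with Z=9]  = 31

31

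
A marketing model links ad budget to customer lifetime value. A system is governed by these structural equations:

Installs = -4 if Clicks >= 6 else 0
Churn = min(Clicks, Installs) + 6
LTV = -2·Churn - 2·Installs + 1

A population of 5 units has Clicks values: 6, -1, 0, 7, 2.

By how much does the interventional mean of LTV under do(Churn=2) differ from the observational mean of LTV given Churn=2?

-4.8

do(Churn=2) breaks Churn's dependence on Clicks. With Churn=2 fixed, LTV across the units is 5, -3, -3, 5, -3, mean 0.2.
E[LTV|Churn=2] averages over only the 2 units with Churn=2 (Clicks = 6, 7): LTV = 5, 5, mean 5.
Difference = 0.2 − 5 = -4.8.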